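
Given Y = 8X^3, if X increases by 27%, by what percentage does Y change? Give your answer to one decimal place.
104.8%

For Y = 8X^3:
If X → X(1 + 0.27)
Then Y → Y · (1 + 0.27)^3
     ≈ Y · 2.0484

Percentage change = ((1 + 0.27)^3 − 1) × 100% ≈ 104.8%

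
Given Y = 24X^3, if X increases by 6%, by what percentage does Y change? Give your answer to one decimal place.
19.1%

For Y = 24X^3:
If X → X(1 + 0.06)
Then Y → Y · (1 + 0.06)^3
     ≈ Y · 1.1910

Percentage change = ((1 + 0.06)^3 − 1) × 100% ≈ 19.1%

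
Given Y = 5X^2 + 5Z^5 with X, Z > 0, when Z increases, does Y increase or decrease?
Y increases

Taking the partial derivative:
∂Y/∂Z = 25Z^4

∂Y/∂Z = 25Z^4 > 0 (assuming positive values)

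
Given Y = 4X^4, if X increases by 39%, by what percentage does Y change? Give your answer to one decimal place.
273.3%

For Y = 4X^4:
If X → X(1 + 0.39)
Then Y → Y · (1 + 0.39)^4
     ≈ Y · 3.7330

Percentage change = ((1 + 0.39)^4 − 1) × 100% ≈ 273.3%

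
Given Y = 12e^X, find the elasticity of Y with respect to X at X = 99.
Elasticity = 99

Elasticity = (dY/dX) · (X/Y)

dY/dX = 12·e^X
At X = 99: dY/dX = 12·e^99, Y = 12·e^99

Elasticity = (12·e^99) · (99 / (12·e^99)) = 99

Interpretation: for a small percentage change in X, the percentage change in Y is approximately 99.00 times as large.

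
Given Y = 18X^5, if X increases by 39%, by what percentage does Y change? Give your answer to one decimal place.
418.9%

For Y = 18X^5:
If X → X(1 + 0.39)
Then Y → Y · (1 + 0.39)^5
     ≈ Y · 5.1889

Percentage change = ((1 + 0.39)^5 − 1) × 100% ≈ 418.9%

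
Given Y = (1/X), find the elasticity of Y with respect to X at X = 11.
Elasticity = -1

Elasticity = (dY/dX) · (X/Y)

dY/dX = -1/X²
At X = 11: dY/dX = -1/121, Y = 1/11

Elasticity = (-1/121) · (11 / (1/11)) = -1

Interpretation: for a small percentage change in X, the percentage change in Y is approximately -1.00 times as large.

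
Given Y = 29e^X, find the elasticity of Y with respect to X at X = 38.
Elasticity = 38

Elasticity = (dY/dX) · (X/Y)

dY/dX = 29·e^X
At X = 38: dY/dX = 29·e^38, Y = 29·e^38

Elasticity = (29·e^38) · (38 / (29·e^38)) = 38

Interpretation: for a small percentage change in X, the percentage change in Y is approximately 38.00 times as large.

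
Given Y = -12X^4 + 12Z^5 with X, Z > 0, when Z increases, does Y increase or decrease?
Y increases

Taking the partial derivative:
∂Y/∂Z = 60Z^4

∂Y/∂Z = 60Z^4 > 0 (assuming positive values)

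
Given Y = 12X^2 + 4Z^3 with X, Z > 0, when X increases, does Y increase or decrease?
Y increases

Taking the partial derivative:
∂Y/∂X = 24X

∂Y/∂X = 24X > 0 (assuming positive values)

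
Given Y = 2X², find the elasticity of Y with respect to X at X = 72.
Elasticity = 2

Elasticity = (dY/dX) · (X/Y)

dY/dX = 4·X
At X = 72: dY/dX = 288, Y = 10368

Elasticity = 288 · (72 / 10368) = 2

Interpretation: for a small percentage change in X, the percentage change in Y is approximately 2.00 times as large.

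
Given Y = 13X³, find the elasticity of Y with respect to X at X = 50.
Elasticity = 3

Elasticity = (dY/dX) · (X/Y)

dY/dX = 39·X²
At X = 50: dY/dX = 97500, Y = 1625000

Elasticity = 97500 · (50 / 1625000) = 3

Interpretation: for a small percentage change in X, the percentage change in Y is approximately 3.00 times as large.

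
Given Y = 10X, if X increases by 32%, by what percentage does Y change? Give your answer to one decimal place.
32.0%

For Y = 10X:
If X → X(1 + 0.32)
Then Y → Y · (1 + 0.32)^1
     = Y · 1.3200

Percentage change = ((1 + 0.32)^1 − 1) × 100% = 32.0%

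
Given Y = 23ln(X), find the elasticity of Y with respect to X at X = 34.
Elasticity = 1/ln(34) ≈ 0.2836

Elasticity = (dY/dX) · (X/Y)

dY/dX = 23/X
At X = 34: dY/dX = 23/34, Y = 23·ln(34)

Elasticity = (23/34) · (34 / (23·ln(34))) = 1/ln(34) ≈ 0.2836

Interpretation: for a small percentage change in X, the percentage change in Y is approximately 0.28 times as large.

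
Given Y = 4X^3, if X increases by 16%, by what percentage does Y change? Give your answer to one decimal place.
56.1%

For Y = 4X^3:
If X → X(1 + 0.16)
Then Y → Y · (1 + 0.16)^3
     ≈ Y · 1.5609

Percentage change = ((1 + 0.16)^3 − 1) × 100% ≈ 56.1%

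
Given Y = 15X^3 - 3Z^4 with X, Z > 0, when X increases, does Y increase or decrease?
Y increases

Taking the partial derivative:
∂Y/∂X = 45X^2

∂Y/∂X = 45X^2 > 0 (assuming positive values)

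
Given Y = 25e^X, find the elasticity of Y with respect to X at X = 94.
Elasticity = 94

Elasticity = (dY/dX) · (X/Y)

dY/dX = 25·e^X
At X = 94: dY/dX = 25·e^94, Y = 25·e^94

Elasticity = (25·e^94) · (94 / (25·e^94)) = 94

Interpretation: for a small percentage change in X, the percentage change in Y is approximately 94.00 times as large.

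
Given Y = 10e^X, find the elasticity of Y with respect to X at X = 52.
Elasticity = 52

Elasticity = (dY/dX) · (X/Y)

dY/dX = 10·e^X
At X = 52: dY/dX = 10·e^52, Y = 10·e^52

Elasticity = (10·e^52) · (52 / (10·e^52)) = 52

Interpretation: for a small percentage change in X, the percentage change in Y is approximately 52.00 times as large.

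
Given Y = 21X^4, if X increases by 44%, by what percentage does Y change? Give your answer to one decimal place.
330.0%

For Y = 21X^4:
If X → X(1 + 0.44)
Then Y → Y · (1 + 0.44)^4
     ≈ Y · 4.2998

Percentage change = ((1 + 0.44)^4 − 1) × 100% ≈ 330.0%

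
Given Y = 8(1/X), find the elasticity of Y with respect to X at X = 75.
Elasticity = -1

Elasticity = (dY/dX) · (X/Y)

dY/dX = -8/X²
At X = 75: dY/dX = -8/5625, Y = 8/75

Elasticity = (-8/5625) · (75 / (8/75)) = -1

Interpretation: for a small percentage change in X, the percentage change in Y is approximately -1.00 times as large.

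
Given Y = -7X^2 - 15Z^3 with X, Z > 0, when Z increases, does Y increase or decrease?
Y decreases

Taking the partial derivative:
∂Y/∂Z = -45Z^2

∂Y/∂Z = -45Z^2 < 0 (assuming positive values)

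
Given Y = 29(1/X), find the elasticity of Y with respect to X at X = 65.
Elasticity = -1

Elasticity = (dY/dX) · (X/Y)

dY/dX = -29/X²
At X = 65: dY/dX = -29/4225, Y = 29/65

Elasticity = (-29/4225) · (65 / (29/65)) = -1

Interpretation: for a small percentage change in X, the percentage change in Y is approximately -1.00 times as large.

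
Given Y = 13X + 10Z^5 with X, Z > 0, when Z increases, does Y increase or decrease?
Y increases

Taking the partial derivative:
∂Y/∂Z = 50Z^4

∂Y/∂Z = 50Z^4 > 0 (assuming positive values)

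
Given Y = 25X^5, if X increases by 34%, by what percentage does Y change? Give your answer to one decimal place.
332.0%

For Y = 25X^5:
If X → X(1 + 0.34)
Then Y → Y · (1 + 0.34)^5
     ≈ Y · 4.3204

Percentage change = ((1 + 0.34)^5 − 1) × 100% ≈ 332.0%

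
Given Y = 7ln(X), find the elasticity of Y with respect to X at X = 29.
Elasticity = 1/ln(29) ≈ 0.2970

Elasticity = (dY/dX) · (X/Y)

dY/dX = 7/X
At X = 29: dY/dX = 7/29, Y = 7·ln(29)

Elasticity = (7/29) · (29 / (7·ln(29))) = 1/ln(29) ≈ 0.2970

Interpretation: for a small percentage change in X, the percentage change in Y is approximately 0.30 times as large.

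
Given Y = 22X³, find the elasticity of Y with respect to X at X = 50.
Elasticity = 3

Elasticity = (dY/dX) · (X/Y)

dY/dX = 66·X²
At X = 50: dY/dX = 165000, Y = 2750000

Elasticity = 165000 · (50 / 2750000) = 3

Interpretation: for a small percentage change in X, the percentage change in Y is approximately 3.00 times as large.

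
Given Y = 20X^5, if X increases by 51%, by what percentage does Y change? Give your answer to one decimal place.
685.0%

For Y = 20X^5:
If X → X(1 + 0.51)
Then Y → Y · (1 + 0.51)^5
     ≈ Y · 7.8503

Percentage change = ((1 + 0.51)^5 − 1) × 100% ≈ 685.0%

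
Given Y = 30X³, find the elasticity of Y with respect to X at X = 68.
Elasticity = 3

Elasticity = (dY/dX) · (X/Y)

dY/dX = 90·X²
At X = 68: dY/dX = 416160, Y = 9432960

Elasticity = 416160 · (68 / 9432960) = 3

Interpretation: for a small percentage change in X, the percentage change in Y is approximately 3.00 times as large.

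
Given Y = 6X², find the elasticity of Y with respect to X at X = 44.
Elasticity = 2

Elasticity = (dY/dX) · (X/Y)

dY/dX = 12·X
At X = 44: dY/dX = 528, Y = 11616

Elasticity = 528 · (44 / 11616) = 2

Interpretation: for a small percentage change in X, the percentage change in Y is approximately 2.00 times as large.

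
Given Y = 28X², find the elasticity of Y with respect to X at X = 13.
Elasticity = 2

Elasticity = (dY/dX) · (X/Y)

dY/dX = 56·X
At X = 13: dY/dX = 728, Y = 4732

Elasticity = 728 · (13 / 4732) = 2

Interpretation: for a small percentage change in X, the percentage change in Y is approximately 2.00 times as large.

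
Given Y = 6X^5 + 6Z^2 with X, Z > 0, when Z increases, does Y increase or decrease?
Y increases

Taking the partial derivative:
∂Y/∂Z = 12Z

∂Y/∂Z = 12Z > 0 (assuming positive values)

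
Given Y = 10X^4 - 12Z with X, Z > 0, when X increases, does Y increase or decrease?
Y increases

Taking the partial derivative:
∂Y/∂X = 40X^3

∂Y/∂X = 40X^3 > 0 (assuming positive values)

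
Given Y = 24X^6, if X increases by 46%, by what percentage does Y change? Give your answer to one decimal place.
868.5%

For Y = 24X^6:
If X → X(1 + 0.46)
Then Y → Y · (1 + 0.46)^6
     ≈ Y · 9.6854

Percentage change = ((1 + 0.46)^6 − 1) × 100% ≈ 868.5%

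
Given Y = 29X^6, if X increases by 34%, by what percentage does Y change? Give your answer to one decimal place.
478.9%

For Y = 29X^6:
If X → X(1 + 0.34)
Then Y → Y · (1 + 0.34)^6
     ≈ Y · 5.7893

Percentage change = ((1 + 0.34)^6 − 1) × 100% ≈ 478.9%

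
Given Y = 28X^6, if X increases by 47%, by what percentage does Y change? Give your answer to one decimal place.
909.0%

For Y = 28X^6:
If X → X(1 + 0.47)
Then Y → Y · (1 + 0.47)^6
     ≈ Y · 10.0903

Percentage change = ((1 + 0.47)^6 − 1) × 100% ≈ 909.0%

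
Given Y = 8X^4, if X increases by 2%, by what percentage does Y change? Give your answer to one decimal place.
8.2%

For Y = 8X^4:
If X → X(1 + 0.02)
Then Y → Y · (1 + 0.02)^4
     ≈ Y · 1.0824

Percentage change = ((1 + 0.02)^4 − 1) × 100% ≈ 8.2%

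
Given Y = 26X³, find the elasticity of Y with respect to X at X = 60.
Elasticity = 3

Elasticity = (dY/dX) · (X/Y)

dY/dX = 78·X²
At X = 60: dY/dX = 280800, Y = 5616000

Elasticity = 280800 · (60 / 5616000) = 3

Interpretation: for a small percentage change in X, the percentage change in Y is approximately 3.00 times as large.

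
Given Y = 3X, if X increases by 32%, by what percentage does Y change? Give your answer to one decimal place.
32.0%

For Y = 3X:
If X → X(1 + 0.32)
Then Y → Y · (1 + 0.32)^1
     = Y · 1.3200

Percentage change = ((1 + 0.32)^1 − 1) × 100% = 32.0%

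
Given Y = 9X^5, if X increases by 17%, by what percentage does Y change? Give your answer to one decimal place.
119.2%

For Y = 9X^5:
If X → X(1 + 0.17)
Then Y → Y · (1 + 0.17)^5
     ≈ Y · 2.1924

Percentage change = ((1 + 0.17)^5 − 1) × 100% ≈ 119.2%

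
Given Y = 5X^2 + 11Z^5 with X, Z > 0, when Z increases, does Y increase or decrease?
Y increases

Taking the partial derivative:
∂Y/∂Z = 55Z^4

∂Y/∂Z = 55Z^4 > 0 (assuming positive values)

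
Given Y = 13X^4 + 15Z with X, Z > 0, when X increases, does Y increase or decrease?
Y increases

Taking the partial derivative:
∂Y/∂X = 52X^3

∂Y/∂X = 52X^3 > 0 (assuming positive values)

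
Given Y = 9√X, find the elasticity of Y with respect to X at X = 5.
Elasticity = 1/2

Elasticity = (dY/dX) · (X/Y)

dY/dX = 9/(2·√X)
At X = 5: dY/dX = 9·√5/10, Y = 9·√5

Elasticity = (9·√5/10) · (5 / (9·√5)) = 1/2

Interpretation: for a small percentage change in X, the percentage change in Y is approximately 0.50 times as large.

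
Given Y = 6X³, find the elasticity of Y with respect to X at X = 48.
Elasticity = 3

Elasticity = (dY/dX) · (X/Y)

dY/dX = 18·X²
At X = 48: dY/dX = 41472, Y = 663552

Elasticity = 41472 · (48 / 663552) = 3

Interpretation: for a small percentage change in X, the percentage change in Y is approximately 3.00 times as large.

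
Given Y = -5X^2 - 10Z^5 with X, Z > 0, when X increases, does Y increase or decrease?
Y decreases

Taking the partial derivative:
∂Y/∂X = -10X

∂Y/∂X = -10X < 0 (assuming positive values)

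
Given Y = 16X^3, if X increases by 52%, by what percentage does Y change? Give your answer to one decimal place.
251.2%

For Y = 16X^3:
If X → X(1 + 0.52)
Then Y → Y · (1 + 0.52)^3
     ≈ Y · 3.5118

Percentage change = ((1 + 0.52)^3 − 1) × 100% ≈ 251.2%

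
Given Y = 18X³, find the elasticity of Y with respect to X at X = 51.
Elasticity = 3

Elasticity = (dY/dX) · (X/Y)

dY/dX = 54·X²
At X = 51: dY/dX = 140454, Y = 2387718

Elasticity = 140454 · (51 / 2387718) = 3

Interpretation: for a small percentage change in X, the percentage change in Y is approximately 3.00 times as large.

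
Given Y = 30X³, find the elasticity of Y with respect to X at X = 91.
Elasticity = 3

Elasticity = (dY/dX) · (X/Y)

dY/dX = 90·X²
At X = 91: dY/dX = 745290, Y = 22607130

Elasticity = 745290 · (91 / 22607130) = 3

Interpretation: for a small percentage change in X, the percentage change in Y is approximately 3.00 times as large.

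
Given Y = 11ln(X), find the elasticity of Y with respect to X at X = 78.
Elasticity = 1/ln(78) ≈ 0.2295

Elasticity = (dY/dX) · (X/Y)

dY/dX = 11/X
At X = 78: dY/dX = 11/78, Y = 11·ln(78)

Elasticity = (11/78) · (78 / (11·ln(78))) = 1/ln(78) ≈ 0.2295

Interpretation: for a small percentage change in X, the percentage change in Y is approximately 0.23 times as large.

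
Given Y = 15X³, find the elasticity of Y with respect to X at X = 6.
Elasticity = 3

Elasticity = (dY/dX) · (X/Y)

dY/dX = 45·X²
At X = 6: dY/dX = 1620, Y = 3240

Elasticity = 1620 · (6 / 3240) = 3

Interpretation: for a small percentage change in X, the percentage change in Y is approximately 3.00 times as large.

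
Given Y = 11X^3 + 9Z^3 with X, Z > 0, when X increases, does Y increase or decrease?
Y increases

Taking the partial derivative:
∂Y/∂X = 33X^2

∂Y/∂X = 33X^2 > 0 (assuming positive values)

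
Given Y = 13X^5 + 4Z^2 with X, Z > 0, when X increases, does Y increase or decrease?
Y increases

Taking the partial derivative:
∂Y/∂X = 65X^4

∂Y/∂X = 65X^4 > 0 (assuming positive values)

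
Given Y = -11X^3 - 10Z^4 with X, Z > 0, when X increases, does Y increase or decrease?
Y decreases

Taking the partial derivative:
∂Y/∂X = -33X^2

∂Y/∂X = -33X^2 < 0 (assuming positive values)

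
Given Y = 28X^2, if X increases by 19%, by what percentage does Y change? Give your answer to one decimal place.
41.6%

For Y = 28X^2:
If X → X(1 + 0.19)
Then Y → Y · (1 + 0.19)^2
     = Y · 1.4161

Percentage change = ((1 + 0.19)^2 − 1) × 100% ≈ 41.6%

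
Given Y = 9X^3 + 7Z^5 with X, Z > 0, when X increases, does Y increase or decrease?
Y increases

Taking the partial derivative:
∂Y/∂X = 27X^2

∂Y/∂X = 27X^2 > 0 (assuming positive values)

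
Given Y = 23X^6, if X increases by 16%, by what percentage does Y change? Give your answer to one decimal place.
143.6%

For Y = 23X^6:
If X → X(1 + 0.16)
Then Y → Y · (1 + 0.16)^6
     ≈ Y · 2.4364

Percentage change = ((1 + 0.16)^6 − 1) × 100% ≈ 143.6%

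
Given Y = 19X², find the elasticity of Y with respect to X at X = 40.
Elasticity = 2

Elasticity = (dY/dX) · (X/Y)

dY/dX = 38·X
At X = 40: dY/dX = 1520, Y = 30400

Elasticity = 1520 · (40 / 30400) = 2

Interpretation: for a small percentage change in X, the percentage change in Y is approximately 2.00 times as large.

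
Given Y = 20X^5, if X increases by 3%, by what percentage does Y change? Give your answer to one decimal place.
15.9%

For Y = 20X^5:
If X → X(1 + 0.03)
Then Y → Y · (1 + 0.03)^5
     ≈ Y · 1.1593

Percentage change = ((1 + 0.03)^5 − 1) × 100% ≈ 15.9%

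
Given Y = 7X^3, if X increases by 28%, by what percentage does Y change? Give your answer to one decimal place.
109.7%

For Y = 7X^3:
If X → X(1 + 0.28)
Then Y → Y · (1 + 0.28)^3
     ≈ Y · 2.0972

Percentage change = ((1 + 0.28)^3 − 1) × 100% ≈ 109.7%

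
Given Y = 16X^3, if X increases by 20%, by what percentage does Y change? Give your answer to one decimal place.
72.8%

For Y = 16X^3:
If X → X(1 + 0.2)
Then Y → Y · (1 + 0.2)^3
     = Y · 1.7280

Percentage change = ((1 + 0.2)^3 − 1) × 100% = 72.8%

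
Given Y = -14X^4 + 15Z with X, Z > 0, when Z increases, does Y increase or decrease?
Y increases

Taking the partial derivative:
∂Y/∂Z = 15

∂Y/∂Z = 15 > 0 (assuming positive values)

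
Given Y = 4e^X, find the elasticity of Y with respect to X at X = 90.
Elasticity = 90

Elasticity = (dY/dX) · (X/Y)

dY/dX = 4·e^X
At X = 90: dY/dX = 4·e^90, Y = 4·e^90

Elasticity = (4·e^90) · (90 / (4·e^90)) = 90

Interpretation: for a small percentage change in X, the percentage change in Y is approximately 90.00 times as large.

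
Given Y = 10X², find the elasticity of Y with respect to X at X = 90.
Elasticity = 2

Elasticity = (dY/dX) · (X/Y)

dY/dX = 20·X
At X = 90: dY/dX = 1800, Y = 81000

Elasticity = 1800 · (90 / 81000) = 2

Interpretation: for a small percentage change in X, the percentage change in Y is approximately 2.00 times as large.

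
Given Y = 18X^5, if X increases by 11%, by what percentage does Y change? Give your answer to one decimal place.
68.5%

For Y = 18X^5:
If X → X(1 + 0.11)
Then Y → Y · (1 + 0.11)^5
     ≈ Y · 1.6851

Percentage change = ((1 + 0.11)^5 − 1) × 100% ≈ 68.5%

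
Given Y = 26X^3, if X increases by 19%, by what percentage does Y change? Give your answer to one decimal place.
68.5%

For Y = 26X^3:
If X → X(1 + 0.19)
Then Y → Y · (1 + 0.19)^3
     ≈ Y · 1.6852

Percentage change = ((1 + 0.19)^3 − 1) × 100% ≈ 68.5%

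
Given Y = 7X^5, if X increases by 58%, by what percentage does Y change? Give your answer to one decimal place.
884.7%

For Y = 7X^5:
If X → X(1 + 0.58)
Then Y → Y · (1 + 0.58)^5
     ≈ Y · 9.8466

Percentage change = ((1 + 0.58)^5 − 1) × 100% ≈ 884.7%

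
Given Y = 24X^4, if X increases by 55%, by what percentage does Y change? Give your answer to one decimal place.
477.2%

For Y = 24X^4:
If X → X(1 + 0.55)
Then Y → Y · (1 + 0.55)^4
     ≈ Y · 5.7720

Percentage change = ((1 + 0.55)^4 − 1) × 100% ≈ 477.2%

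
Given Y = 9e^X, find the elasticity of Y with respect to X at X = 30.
Elasticity = 30

Elasticity = (dY/dX) · (X/Y)

dY/dX = 9·e^X
At X = 30: dY/dX = 9·e^30, Y = 9·e^30

Elasticity = (9·e^30) · (30 / (9·e^30)) = 30

Interpretation: for a small percentage change in X, the percentage change in Y is approximately 30.00 times as large.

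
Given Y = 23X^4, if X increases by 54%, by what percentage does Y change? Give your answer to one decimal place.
462.4%

For Y = 23X^4:
If X → X(1 + 0.54)
Then Y → Y · (1 + 0.54)^4
     ≈ Y · 5.6245

Percentage change = ((1 + 0.54)^4 − 1) × 100% ≈ 462.4%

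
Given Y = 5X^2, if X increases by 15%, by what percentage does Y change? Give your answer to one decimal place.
32.3%

For Y = 5X^2:
If X → X(1 + 0.15)
Then Y → Y · (1 + 0.15)^2
     = Y · 1.3225

Percentage change = ((1 + 0.15)^2 − 1) × 100% ≈ 32.3%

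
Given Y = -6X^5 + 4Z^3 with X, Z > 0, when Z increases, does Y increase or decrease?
Y increases

Taking the partial derivative:
∂Y/∂Z = 12Z^2

∂Y/∂Z = 12Z^2 > 0 (assuming positive values)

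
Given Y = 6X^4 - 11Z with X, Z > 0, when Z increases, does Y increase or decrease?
Y decreases

Taking the partial derivative:
∂Y/∂Z = -11

∂Y/∂Z = -11 < 0 (assuming positive values)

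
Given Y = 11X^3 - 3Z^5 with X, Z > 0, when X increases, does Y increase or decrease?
Y increases

Taking the partial derivative:
∂Y/∂X = 33X^2

∂Y/∂X = 33X^2 > 0 (assuming positive values)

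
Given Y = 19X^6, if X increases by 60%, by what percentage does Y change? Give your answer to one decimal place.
1577.7%

For Y = 19X^6:
If X → X(1 + 0.6)
Then Y → Y · (1 + 0.6)^6
     ≈ Y · 16.7772

Percentage change = ((1 + 0.6)^6 − 1) × 100% ≈ 1577.7%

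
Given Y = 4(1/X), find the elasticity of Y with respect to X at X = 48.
Elasticity = -1

Elasticity = (dY/dX) · (X/Y)

dY/dX = -4/X²
At X = 48: dY/dX = -1/576, Y = 1/12

Elasticity = (-1/576) · (48 / (1/12)) = -1

Interpretation: for a small percentage change in X, the percentage change in Y is approximately -1.00 times as large.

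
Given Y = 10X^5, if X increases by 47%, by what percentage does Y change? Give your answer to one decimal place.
586.4%

For Y = 10X^5:
If X → X(1 + 0.47)
Then Y → Y · (1 + 0.47)^5
     ≈ Y · 6.8641

Percentage change = ((1 + 0.47)^5 − 1) × 100% ≈ 586.4%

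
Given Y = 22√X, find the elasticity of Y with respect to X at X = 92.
Elasticity = 1/2

Elasticity = (dY/dX) · (X/Y)

dY/dX = 11/√X
At X = 92: dY/dX = 11·√23/46, Y = 44·√23

Elasticity = (11·√23/46) · (92 / (44·√23)) = 1/2

Interpretation: for a small percentage change in X, the percentage change in Y is approximately 0.50 times as large.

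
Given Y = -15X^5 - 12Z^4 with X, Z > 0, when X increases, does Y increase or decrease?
Y decreases

Taking the partial derivative:
∂Y/∂X = -75X^4

∂Y/∂X = -75X^4 < 0 (assuming positive values)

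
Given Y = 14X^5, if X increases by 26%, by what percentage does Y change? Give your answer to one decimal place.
217.6%

For Y = 14X^5:
If X → X(1 + 0.26)
Then Y → Y · (1 + 0.26)^5
     ≈ Y · 3.1758

Percentage change = ((1 + 0.26)^5 − 1) × 100% ≈ 217.6%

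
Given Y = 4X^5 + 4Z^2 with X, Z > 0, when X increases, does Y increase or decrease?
Y increases

Taking the partial derivative:
∂Y/∂X = 20X^4

∂Y/∂X = 20X^4 > 0 (assuming positive values)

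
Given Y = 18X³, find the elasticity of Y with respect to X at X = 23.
Elasticity = 3

Elasticity = (dY/dX) · (X/Y)

dY/dX = 54·X²
At X = 23: dY/dX = 28566, Y = 219006

Elasticity = 28566 · (23 / 219006) = 3

Interpretation: for a small percentage change in X, the percentage change in Y is approximately 3.00 times as large.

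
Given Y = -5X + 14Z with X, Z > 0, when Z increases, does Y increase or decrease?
Y increases

Taking the partial derivative:
∂Y/∂Z = 14

∂Y/∂Z = 14 > 0 (assuming positive values)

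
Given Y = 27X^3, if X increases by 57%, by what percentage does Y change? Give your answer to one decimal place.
287.0%

For Y = 27X^3:
If X → X(1 + 0.57)
Then Y → Y · (1 + 0.57)^3
     ≈ Y · 3.8699

Percentage change = ((1 + 0.57)^3 − 1) × 100% ≈ 287.0%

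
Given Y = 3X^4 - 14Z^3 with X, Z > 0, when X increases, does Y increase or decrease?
Y increases

Taking the partial derivative:
∂Y/∂X = 12X^3

∂Y/∂X = 12X^3 > 0 (assuming positive values)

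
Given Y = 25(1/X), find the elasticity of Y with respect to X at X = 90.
Elasticity = -1

Elasticity = (dY/dX) · (X/Y)

dY/dX = -25/X²
At X = 90: dY/dX = -1/324, Y = 5/18

Elasticity = (-1/324) · (90 / (5/18)) = -1

Interpretation: for a small percentage change in X, the percentage change in Y is approximately -1.00 times as large.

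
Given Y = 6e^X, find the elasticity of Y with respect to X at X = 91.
Elasticity = 91

Elasticity = (dY/dX) · (X/Y)

dY/dX = 6·e^X
At X = 91: dY/dX = 6·e^91, Y = 6·e^91

Elasticity = (6·e^91) · (91 / (6·e^91)) = 91

Interpretation: for a small percentage change in X, the percentage change in Y is approximately 91.00 times as large.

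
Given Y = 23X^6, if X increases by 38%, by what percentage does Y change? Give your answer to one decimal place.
590.7%

For Y = 23X^6:
If X → X(1 + 0.38)
Then Y → Y · (1 + 0.38)^6
     ≈ Y · 6.9068

Percentage change = ((1 + 0.38)^6 − 1) × 100% ≈ 590.7%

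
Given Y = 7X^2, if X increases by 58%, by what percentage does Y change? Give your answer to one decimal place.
149.6%

For Y = 7X^2:
If X → X(1 + 0.58)
Then Y → Y · (1 + 0.58)^2
     = Y · 2.4964

Percentage change = ((1 + 0.58)^2 − 1) × 100% ≈ 149.6%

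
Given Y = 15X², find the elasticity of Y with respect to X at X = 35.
Elasticity = 2

Elasticity = (dY/dX) · (X/Y)

dY/dX = 30·X
At X = 35: dY/dX = 1050, Y = 18375

Elasticity = 1050 · (35 / 18375) = 2

Interpretation: for a small percentage change in X, the percentage change in Y is approximately 2.00 times as large.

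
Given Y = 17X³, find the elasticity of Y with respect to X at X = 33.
Elasticity = 3

Elasticity = (dY/dX) · (X/Y)

dY/dX = 51·X²
At X = 33: dY/dX = 55539, Y = 610929

Elasticity = 55539 · (33 / 610929) = 3

Interpretation: for a small percentage change in X, the percentage change in Y is approximately 3.00 times as large.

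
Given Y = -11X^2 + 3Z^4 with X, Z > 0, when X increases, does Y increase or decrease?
Y decreases

Taking the partial derivative:
∂Y/∂X = -22X

∂Y/∂X = -22X < 0 (assuming positive values)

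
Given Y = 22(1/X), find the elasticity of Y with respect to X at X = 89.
Elasticity = -1

Elasticity = (dY/dX) · (X/Y)

dY/dX = -22/X²
At X = 89: dY/dX = -22/7921, Y = 22/89

Elasticity = (-22/7921) · (89 / (22/89)) = -1

Interpretation: for a small percentage change in X, the percentage change in Y is approximately -1.00 times as large.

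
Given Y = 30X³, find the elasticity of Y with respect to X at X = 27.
Elasticity = 3

Elasticity = (dY/dX) · (X/Y)

dY/dX = 90·X²
At X = 27: dY/dX = 65610, Y = 590490

Elasticity = 65610 · (27 / 590490) = 3

Interpretation: for a small percentage change in X, the percentage change in Y is approximately 3.00 times as large.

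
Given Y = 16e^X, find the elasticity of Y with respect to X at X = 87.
Elasticity = 87

Elasticity = (dY/dX) · (X/Y)

dY/dX = 16·e^X
At X = 87: dY/dX = 16·e^87, Y = 16·e^87

Elasticity = (16·e^87) · (87 / (16·e^87)) = 87

Interpretation: for a small percentage change in X, the percentage change in Y is approximately 87.00 times as large.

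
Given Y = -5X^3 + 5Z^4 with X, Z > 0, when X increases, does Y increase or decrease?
Y decreases

Taking the partial derivative:
∂Y/∂X = -15X^2

∂Y/∂X = -15X^2 < 0 (assuming positive values)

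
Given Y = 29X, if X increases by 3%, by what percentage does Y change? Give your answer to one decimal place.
3.0%

For Y = 29X:
If X → X(1 + 0.03)
Then Y → Y · (1 + 0.03)^1
     = Y · 1.0300

Percentage change = ((1 + 0.03)^1 − 1) × 100% = 3.0%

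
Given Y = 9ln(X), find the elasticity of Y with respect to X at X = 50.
Elasticity = 1/ln(50) ≈ 0.2556

Elasticity = (dY/dX) · (X/Y)

dY/dX = 9/X
At X = 50: dY/dX = 9/50, Y = 9·ln(50)

Elasticity = (9/50) · (50 / (9·ln(50))) = 1/ln(50) ≈ 0.2556

Interpretation: for a small percentage change in X, the percentage change in Y is approximately 0.26 times as large.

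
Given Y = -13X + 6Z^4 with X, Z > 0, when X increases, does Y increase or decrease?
Y decreases

Taking the partial derivative:
∂Y/∂X = -13

∂Y/∂X = -13 < 0 (assuming positive values)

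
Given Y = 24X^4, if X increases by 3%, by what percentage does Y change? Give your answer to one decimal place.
12.6%

For Y = 24X^4:
If X → X(1 + 0.03)
Then Y → Y · (1 + 0.03)^4
     ≈ Y · 1.1255

Percentage change = ((1 + 0.03)^4 − 1) × 100% ≈ 12.6%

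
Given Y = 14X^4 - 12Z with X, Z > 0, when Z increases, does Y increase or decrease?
Y decreases

Taking the partial derivative:
∂Y/∂Z = -12

∂Y/∂Z = -12 < 0 (assuming positive values)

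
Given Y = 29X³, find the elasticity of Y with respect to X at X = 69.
Elasticity = 3

Elasticity = (dY/dX) · (X/Y)

dY/dX = 87·X²
At X = 69: dY/dX = 414207, Y = 9526761

Elasticity = 414207 · (69 / 9526761) = 3

Interpretation: for a small percentage change in X, the percentage change in Y is approximately 3.00 times as large.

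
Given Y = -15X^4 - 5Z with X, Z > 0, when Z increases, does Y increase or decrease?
Y decreases

Taking the partial derivative:
∂Y/∂Z = -5

∂Y/∂Z = -5 < 0 (assuming positive values)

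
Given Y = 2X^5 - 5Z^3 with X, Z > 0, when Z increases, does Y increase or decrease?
Y decreases

Taking the partial derivative:
∂Y/∂Z = -15Z^2

∂Y/∂Z = -15Z^2 < 0 (assuming positive values)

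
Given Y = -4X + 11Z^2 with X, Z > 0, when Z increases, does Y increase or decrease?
Y increases

Taking the partial derivative:
∂Y/∂Z = 22Z

∂Y/∂Z = 22Z > 0 (assuming positive values)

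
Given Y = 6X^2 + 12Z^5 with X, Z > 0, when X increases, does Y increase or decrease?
Y increases

Taking the partial derivative:
∂Y/∂X = 12X

∂Y/∂X = 12X > 0 (assuming positive values)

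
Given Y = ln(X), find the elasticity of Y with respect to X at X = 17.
Elasticity = 1/ln(17) ≈ 0.3530

Elasticity = (dY/dX) · (X/Y)

dY/dX = 1/X
At X = 17: dY/dX = 1/17, Y = ln(17)

Elasticity = (1/17) · (17 / (ln(17))) = 1/ln(17) ≈ 0.3530

Interpretation: for a small percentage change in X, the percentage change in Y is approximately 0.35 times as large.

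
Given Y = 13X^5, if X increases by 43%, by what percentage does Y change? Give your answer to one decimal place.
498.0%

For Y = 13X^5:
If X → X(1 + 0.43)
Then Y → Y · (1 + 0.43)^5
     ≈ Y · 5.9797

Percentage change = ((1 + 0.43)^5 − 1) × 100% ≈ 498.0%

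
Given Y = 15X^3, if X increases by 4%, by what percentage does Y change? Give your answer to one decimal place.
12.5%

For Y = 15X^3:
If X → X(1 + 0.04)
Then Y → Y · (1 + 0.04)^3
     ≈ Y · 1.1249

Percentage change = ((1 + 0.04)^3 − 1) × 100% ≈ 12.5%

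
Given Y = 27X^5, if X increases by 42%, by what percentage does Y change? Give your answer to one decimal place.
477.4%

For Y = 27X^5:
If X → X(1 + 0.42)
Then Y → Y · (1 + 0.42)^5
     ≈ Y · 5.7735

Percentage change = ((1 + 0.42)^5 − 1) × 100% ≈ 477.4%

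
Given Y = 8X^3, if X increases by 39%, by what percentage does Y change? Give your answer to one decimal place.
168.6%

For Y = 8X^3:
If X → X(1 + 0.39)
Then Y → Y · (1 + 0.39)^3
     ≈ Y · 2.6856

Percentage change = ((1 + 0.39)^3 − 1) × 100% ≈ 168.6%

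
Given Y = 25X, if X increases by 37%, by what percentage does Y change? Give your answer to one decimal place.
37.0%

For Y = 25X:
If X → X(1 + 0.37)
Then Y → Y · (1 + 0.37)^1
     = Y · 1.3700

Percentage change = ((1 + 0.37)^1 − 1) × 100% = 37.0%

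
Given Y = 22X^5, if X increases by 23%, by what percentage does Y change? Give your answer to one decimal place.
181.5%

For Y = 22X^5:
If X → X(1 + 0.23)
Then Y → Y · (1 + 0.23)^5
     ≈ Y · 2.8153

Percentage change = ((1 + 0.23)^5 − 1) × 100% ≈ 181.5%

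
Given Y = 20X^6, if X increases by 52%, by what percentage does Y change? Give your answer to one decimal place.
1133.3%

For Y = 20X^6:
If X → X(1 + 0.52)
Then Y → Y · (1 + 0.52)^6
     ≈ Y · 12.3328

Percentage change = ((1 + 0.52)^6 − 1) × 100% ≈ 1133.3%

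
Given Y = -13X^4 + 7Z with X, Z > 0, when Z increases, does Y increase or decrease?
Y increases

Taking the partial derivative:
∂Y/∂Z = 7

∂Y/∂Z = 7 > 0 (assuming positive values)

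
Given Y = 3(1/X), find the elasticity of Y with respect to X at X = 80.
Elasticity = -1

Elasticity = (dY/dX) · (X/Y)

dY/dX = -3/X²
At X = 80: dY/dX = -3/6400, Y = 3/80

Elasticity = (-3/6400) · (80 / (3/80)) = -1

Interpretation: for a small percentage change in X, the percentage change in Y is approximately -1.00 times as large.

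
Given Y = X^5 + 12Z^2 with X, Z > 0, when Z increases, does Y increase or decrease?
Y increases

Taking the partial derivative:
∂Y/∂Z = 24Z

∂Y/∂Z = 24Z > 0 (assuming positive values)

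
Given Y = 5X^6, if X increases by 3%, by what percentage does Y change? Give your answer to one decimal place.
19.4%

For Y = 5X^6:
If X → X(1 + 0.03)
Then Y → Y · (1 + 0.03)^6
     ≈ Y · 1.1941

Percentage change = ((1 + 0.03)^6 − 1) × 100% ≈ 19.4%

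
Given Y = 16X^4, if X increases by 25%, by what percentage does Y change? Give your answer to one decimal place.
144.1%

For Y = 16X^4:
If X → X(1 + 0.25)
Then Y → Y · (1 + 0.25)^4
     ≈ Y · 2.4414

Percentage change = ((1 + 0.25)^4 − 1) × 100% ≈ 144.1%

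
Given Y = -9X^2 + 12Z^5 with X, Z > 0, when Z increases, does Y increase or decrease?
Y increases

Taking the partial derivative:
∂Y/∂Z = 60Z^4

∂Y/∂Z = 60Z^4 > 0 (assuming positive values)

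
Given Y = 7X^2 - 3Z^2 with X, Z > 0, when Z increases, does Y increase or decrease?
Y decreases

Taking the partial derivative:
∂Y/∂Z = -6Z

∂Y/∂Z = -6Z < 0 (assuming positive values)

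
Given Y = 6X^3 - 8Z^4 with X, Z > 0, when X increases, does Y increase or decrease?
Y increases

Taking the partial derivative:
∂Y/∂X = 18X^2

∂Y/∂X = 18X^2 > 0 (assuming positive values)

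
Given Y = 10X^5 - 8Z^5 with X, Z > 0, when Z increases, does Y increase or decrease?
Y decreases

Taking the partial derivative:
∂Y/∂Z = -40Z^4

∂Y/∂Z = -40Z^4 < 0 (assuming positive values)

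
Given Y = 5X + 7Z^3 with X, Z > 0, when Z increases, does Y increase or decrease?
Y increases

Taking the partial derivative:
∂Y/∂Z = 21Z^2

∂Y/∂Z = 21Z^2 > 0 (assuming positive values)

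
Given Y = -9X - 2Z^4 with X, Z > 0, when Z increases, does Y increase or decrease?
Y decreases

Taking the partial derivative:
∂Y/∂Z = -8Z^3

∂Y/∂Z = -8Z^3 < 0 (assuming positive values)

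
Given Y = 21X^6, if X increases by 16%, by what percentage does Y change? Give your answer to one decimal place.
143.6%

For Y = 21X^6:
If X → X(1 + 0.16)
Then Y → Y · (1 + 0.16)^6
     ≈ Y · 2.4364

Percentage change = ((1 + 0.16)^6 − 1) × 100% ≈ 143.6%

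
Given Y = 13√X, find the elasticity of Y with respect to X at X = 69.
Elasticity = 1/2

Elasticity = (dY/dX) · (X/Y)

dY/dX = 13/(2·√X)
At X = 69: dY/dX = 13·√69/138, Y = 13·√69

Elasticity = (13·√69/138) · (69 / (13·√69)) = 1/2

Interpretation: for a small percentage change in X, the percentage change in Y is approximately 0.50 times as large.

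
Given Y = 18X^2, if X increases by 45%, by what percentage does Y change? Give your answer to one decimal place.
110.3%

For Y = 18X^2:
If X → X(1 + 0.45)
Then Y → Y · (1 + 0.45)^2
     = Y · 2.1025

Percentage change = ((1 + 0.45)^2 − 1) × 100% ≈ 110.3%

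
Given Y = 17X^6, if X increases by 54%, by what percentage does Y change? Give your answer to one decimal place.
1233.9%

For Y = 17X^6:
If X → X(1 + 0.54)
Then Y → Y · (1 + 0.54)^6
     ≈ Y · 13.3390

Percentage change = ((1 + 0.54)^6 − 1) × 100% ≈ 1233.9%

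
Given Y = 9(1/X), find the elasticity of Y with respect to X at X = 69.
Elasticity = -1

Elasticity = (dY/dX) · (X/Y)

dY/dX = -9/X²
At X = 69: dY/dX = -1/529, Y = 3/23

Elasticity = (-1/529) · (69 / (3/23)) = -1

Interpretation: for a small percentage change in X, the percentage change in Y is approximately -1.00 times as large.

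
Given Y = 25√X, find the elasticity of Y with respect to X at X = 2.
Elasticity = 1/2

Elasticity = (dY/dX) · (X/Y)

dY/dX = 25/(2·√X)
At X = 2: dY/dX = 25·√2/4, Y = 25·√2

Elasticity = (25·√2/4) · (2 / (25·√2)) = 1/2

Interpretation: for a small percentage change in X, the percentage change in Y is approximately 0.50 times as large.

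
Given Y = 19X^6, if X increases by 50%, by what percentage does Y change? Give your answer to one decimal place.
1039.1%

For Y = 19X^6:
If X → X(1 + 0.5)
Then Y → Y · (1 + 0.5)^6
     ≈ Y · 11.3906

Percentage change = ((1 + 0.5)^6 − 1) × 100% ≈ 1039.1%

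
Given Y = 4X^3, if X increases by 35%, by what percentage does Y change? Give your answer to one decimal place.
146.0%

For Y = 4X^3:
If X → X(1 + 0.35)
Then Y → Y · (1 + 0.35)^3
     ≈ Y · 2.4604

Percentage change = ((1 + 0.35)^3 − 1) × 100% ≈ 146.0%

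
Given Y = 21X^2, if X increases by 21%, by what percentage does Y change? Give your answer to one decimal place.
46.4%

For Y = 21X^2:
If X → X(1 + 0.21)
Then Y → Y · (1 + 0.21)^2
     = Y · 1.4641

Percentage change = ((1 + 0.21)^2 − 1) × 100% ≈ 46.4%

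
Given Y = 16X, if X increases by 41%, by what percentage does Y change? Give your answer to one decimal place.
41.0%

For Y = 16X:
If X → X(1 + 0.41)
Then Y → Y · (1 + 0.41)^1
     = Y · 1.4100

Percentage change = ((1 + 0.41)^1 − 1) × 100% = 41.0%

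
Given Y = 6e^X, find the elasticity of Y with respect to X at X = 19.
Elasticity = 19

Elasticity = (dY/dX) · (X/Y)

dY/dX = 6·e^X
At X = 19: dY/dX = 6·e^19, Y = 6·e^19

Elasticity = (6·e^19) · (19 / (6·e^19)) = 19

Interpretation: for a small percentage change in X, the percentage change in Y is approximately 19.00 times as large.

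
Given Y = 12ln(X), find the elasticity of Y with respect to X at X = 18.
Elasticity = 1/ln(18) ≈ 0.3460

Elasticity = (dY/dX) · (X/Y)

dY/dX = 12/X
At X = 18: dY/dX = 2/3, Y = 12·ln(18)

Elasticity = (2/3) · (18 / (12·ln(18))) = 1/ln(18) ≈ 0.3460

Interpretation: for a small percentage change in X, the percentage change in Y is approximately 0.35 times as large.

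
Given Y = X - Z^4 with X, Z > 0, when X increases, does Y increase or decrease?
Y increases

Taking the partial derivative:
∂Y/∂X = 1

∂Y/∂X = 1 > 0 (assuming positive values)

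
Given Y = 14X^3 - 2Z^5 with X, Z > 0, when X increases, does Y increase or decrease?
Y increases

Taking the partial derivative:
∂Y/∂X = 42X^2

∂Y/∂X = 42X^2 > 0 (assuming positive values)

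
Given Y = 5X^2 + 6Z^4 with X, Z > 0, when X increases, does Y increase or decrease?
Y increases

Taking the partial derivative:
∂Y/∂X = 10X

∂Y/∂X = 10X > 0 (assuming positive values)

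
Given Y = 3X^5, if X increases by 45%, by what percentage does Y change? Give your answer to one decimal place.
541.0%

For Y = 3X^5:
If X → X(1 + 0.45)
Then Y → Y · (1 + 0.45)^5
     ≈ Y · 6.4097

Percentage change = ((1 + 0.45)^5 − 1) × 100% ≈ 541.0%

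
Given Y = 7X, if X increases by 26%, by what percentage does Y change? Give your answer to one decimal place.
26.0%

For Y = 7X:
If X → X(1 + 0.26)
Then Y → Y · (1 + 0.26)^1
     = Y · 1.2600

Percentage change = ((1 + 0.26)^1 − 1) × 100% = 26.0%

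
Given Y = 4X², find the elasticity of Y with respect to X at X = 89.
Elasticity = 2

Elasticity = (dY/dX) · (X/Y)

dY/dX = 8·X
At X = 89: dY/dX = 712, Y = 31684

Elasticity = 712 · (89 / 31684) = 2

Interpretation: for a small percentage change in X, the percentage change in Y is approximately 2.00 times as large.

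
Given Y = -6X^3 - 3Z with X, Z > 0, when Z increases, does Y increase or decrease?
Y decreases

Taking the partial derivative:
∂Y/∂Z = -3

∂Y/∂Z = -3 < 0 (assuming positive values)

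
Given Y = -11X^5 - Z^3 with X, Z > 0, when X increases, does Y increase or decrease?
Y decreases

Taking the partial derivative:
∂Y/∂X = -55X^4

∂Y/∂X = -55X^4 < 0 (assuming positive values)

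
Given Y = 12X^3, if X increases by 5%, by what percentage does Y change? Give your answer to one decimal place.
15.8%

For Y = 12X^3:
If X → X(1 + 0.05)
Then Y → Y · (1 + 0.05)^3
     ≈ Y · 1.1576

Percentage change = ((1 + 0.05)^3 − 1) × 100% ≈ 15.8%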